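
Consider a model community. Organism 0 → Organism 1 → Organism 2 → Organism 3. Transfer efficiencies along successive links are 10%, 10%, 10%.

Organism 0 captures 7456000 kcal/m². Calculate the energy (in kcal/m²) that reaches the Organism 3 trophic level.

Organism 1: 7456000 × 0.1 = 745600 kcal/m²
Organism 2: 745600 × 0.1 = 74560 kcal/m²
Organism 3: 74560 × 0.1 = 7456 kcal/m²

7456 kcal/m²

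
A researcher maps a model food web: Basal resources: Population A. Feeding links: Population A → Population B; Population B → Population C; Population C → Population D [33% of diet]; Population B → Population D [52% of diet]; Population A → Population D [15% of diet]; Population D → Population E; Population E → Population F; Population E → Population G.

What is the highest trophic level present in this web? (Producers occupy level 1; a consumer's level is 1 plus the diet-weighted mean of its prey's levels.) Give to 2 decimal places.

Population B: 1 + 1 = 2
Population C: 1 + 2 = 3
Population D: 1 + (0.33×3 + 0.52×2 + 0.15×1) = 3.18
Population E: 1 + 3.18 = 4.18
Population F: 1 + 4.18 = 5.18
Population G: 1 + 4.18 = 5.18

5.18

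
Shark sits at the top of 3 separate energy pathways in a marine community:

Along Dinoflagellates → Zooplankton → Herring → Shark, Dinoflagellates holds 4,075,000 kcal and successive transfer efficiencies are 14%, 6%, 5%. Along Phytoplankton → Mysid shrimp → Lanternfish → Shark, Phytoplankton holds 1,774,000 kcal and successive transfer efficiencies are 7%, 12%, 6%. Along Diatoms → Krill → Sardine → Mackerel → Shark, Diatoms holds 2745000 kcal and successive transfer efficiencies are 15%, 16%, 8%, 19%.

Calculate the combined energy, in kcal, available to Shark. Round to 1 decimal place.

3607.0 kcal

Via Dinoflagellates: 4075000 × 0.14 × 0.06 × 0.05 = 1711.5 kcal
Via Phytoplankton: 1774000 × 0.07 × 0.12 × 0.06 = 894.096 kcal
Via Diatoms: 2745000 × 0.15 × 0.16 × 0.08 × 0.19 = 1001.376 kcal
Total at Shark: 1711.5 + 894.096 + 1001.376 = 3606.972 kcal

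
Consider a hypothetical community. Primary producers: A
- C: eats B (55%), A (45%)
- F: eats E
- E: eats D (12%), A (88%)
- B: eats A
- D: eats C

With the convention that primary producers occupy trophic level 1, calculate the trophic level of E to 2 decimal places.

2.31

B: 1 + 1 = 2
C: 1 + (0.55×2 + 0.45×1) = 2.55
D: 1 + 2.55 = 3.55
E: 1 + (0.12×3.55 + 0.88×1) = 2.306
F: 1 + 2.306 = 3.306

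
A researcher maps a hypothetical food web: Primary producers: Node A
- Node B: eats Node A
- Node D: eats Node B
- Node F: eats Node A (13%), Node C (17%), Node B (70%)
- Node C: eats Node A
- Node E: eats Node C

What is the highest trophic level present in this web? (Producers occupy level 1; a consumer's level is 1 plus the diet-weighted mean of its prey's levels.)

3

Node B: 1 + 1 = 2
Node C: 1 + 1 = 2
Node D: 1 + 2 = 3
Node E: 1 + 2 = 3
Node F: 1 + (0.13×1 + 0.17×2 + 0.7×2) = 2.87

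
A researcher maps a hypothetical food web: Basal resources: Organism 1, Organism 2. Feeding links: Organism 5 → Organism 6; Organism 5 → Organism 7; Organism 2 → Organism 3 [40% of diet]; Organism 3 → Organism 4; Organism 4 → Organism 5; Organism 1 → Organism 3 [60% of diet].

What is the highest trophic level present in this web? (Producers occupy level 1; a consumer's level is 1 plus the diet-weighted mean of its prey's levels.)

5

Organism 3: 1 + (0.4×1 + 0.6×1) = 2
Organism 4: 1 + 2 = 3
Organism 5: 1 + 3 = 4
Organism 6: 1 + 4 = 5
Organism 7: 1 + 4 = 5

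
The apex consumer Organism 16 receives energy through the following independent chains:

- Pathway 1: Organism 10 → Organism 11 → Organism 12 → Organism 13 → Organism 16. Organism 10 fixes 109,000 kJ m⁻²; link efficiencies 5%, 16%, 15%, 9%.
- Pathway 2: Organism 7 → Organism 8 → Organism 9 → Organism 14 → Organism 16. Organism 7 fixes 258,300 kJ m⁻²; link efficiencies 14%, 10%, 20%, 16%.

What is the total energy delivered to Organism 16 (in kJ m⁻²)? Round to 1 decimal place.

Pathway 1: 109000 × 0.05 × 0.16 × 0.15 × 0.09 = 11.772 kJ m⁻²
Pathway 2: 258300 × 0.14 × 0.1 × 0.2 × 0.16 = 115.7184 kJ m⁻²
Total at Organism 16: 11.772 + 115.7184 = 127.4904 kJ m⁻²

127.5 kJ m⁻²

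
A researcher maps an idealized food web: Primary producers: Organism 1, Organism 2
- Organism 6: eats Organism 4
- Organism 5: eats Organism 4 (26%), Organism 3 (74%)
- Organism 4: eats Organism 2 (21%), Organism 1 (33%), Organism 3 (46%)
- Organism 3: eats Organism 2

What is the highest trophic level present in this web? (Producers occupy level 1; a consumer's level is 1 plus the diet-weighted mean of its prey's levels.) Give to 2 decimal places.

Organism 3: 1 + 1 = 2
Organism 4: 1 + (0.21×1 + 0.33×1 + 0.46×2) = 2.46
Organism 5: 1 + (0.26×2.46 + 0.74×2) = 3.1196
Organism 6: 1 + 2.46 = 3.46

3.46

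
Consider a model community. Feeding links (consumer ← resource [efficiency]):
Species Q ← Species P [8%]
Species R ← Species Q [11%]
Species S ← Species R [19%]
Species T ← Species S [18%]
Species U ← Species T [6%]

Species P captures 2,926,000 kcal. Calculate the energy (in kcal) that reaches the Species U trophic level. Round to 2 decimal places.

Species Q: 2926000 × 0.08 = 234080 kcal
Species R: 234080 × 0.11 = 25748.8 kcal
Species S: 25748.8 × 0.19 = 4892.272 kcal
Species T: 4892.272 × 0.18 = 880.60896 kcal
Species U: 880.60896 × 0.06 = 52.8365376 kcal

52.84 kcal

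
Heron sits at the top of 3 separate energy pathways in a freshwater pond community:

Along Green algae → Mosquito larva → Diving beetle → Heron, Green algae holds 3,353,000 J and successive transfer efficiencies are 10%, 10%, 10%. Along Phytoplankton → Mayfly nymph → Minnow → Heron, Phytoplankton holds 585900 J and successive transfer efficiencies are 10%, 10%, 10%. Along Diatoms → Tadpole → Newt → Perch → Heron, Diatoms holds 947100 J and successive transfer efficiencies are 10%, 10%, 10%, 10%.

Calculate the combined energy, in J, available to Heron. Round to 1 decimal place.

4033.6 J

Via Green algae: 3353000 × 0.1 × 0.1 × 0.1 = 3353 J
Via Phytoplankton: 585900 × 0.1 × 0.1 × 0.1 = 585.9 J
Via Diatoms: 947100 × 0.1 × 0.1 × 0.1 × 0.1 = 94.71 J
Total at Heron: 3353 + 585.9 + 94.71 = 4033.61 J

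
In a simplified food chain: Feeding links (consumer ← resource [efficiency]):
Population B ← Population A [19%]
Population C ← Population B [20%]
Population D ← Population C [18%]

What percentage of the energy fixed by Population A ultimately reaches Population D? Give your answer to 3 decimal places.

0.684%

Product of link efficiencies: 0.19 × 0.2 × 0.18 = 0.00684
As a percentage: 0.00684 × 100 = 0.684%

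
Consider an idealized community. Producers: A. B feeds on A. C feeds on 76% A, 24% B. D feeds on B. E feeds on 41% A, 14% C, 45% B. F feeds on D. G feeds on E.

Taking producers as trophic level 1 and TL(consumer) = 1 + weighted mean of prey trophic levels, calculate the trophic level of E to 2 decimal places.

B: 1 + 1 = 2
C: 1 + (0.76×1 + 0.24×2) = 2.24
D: 1 + 2 = 3
E: 1 + (0.41×1 + 0.14×2.24 + 0.45×2) = 2.6236
F: 1 + 3 = 4
G: 1 + 2.6236 = 3.6236

2.62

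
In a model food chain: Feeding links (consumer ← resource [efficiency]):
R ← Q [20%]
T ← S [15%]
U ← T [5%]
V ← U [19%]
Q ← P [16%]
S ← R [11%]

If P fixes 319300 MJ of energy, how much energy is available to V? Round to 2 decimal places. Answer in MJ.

Q: 319300 × 0.16 = 51088 MJ
R: 51088 × 0.2 = 10217.6 MJ
S: 10217.6 × 0.11 = 1123.936 MJ
T: 1123.936 × 0.15 = 168.5904 MJ
U: 168.5904 × 0.05 = 8.42952 MJ
V: 8.42952 × 0.19 = 1.6016088 MJ

1.60 MJ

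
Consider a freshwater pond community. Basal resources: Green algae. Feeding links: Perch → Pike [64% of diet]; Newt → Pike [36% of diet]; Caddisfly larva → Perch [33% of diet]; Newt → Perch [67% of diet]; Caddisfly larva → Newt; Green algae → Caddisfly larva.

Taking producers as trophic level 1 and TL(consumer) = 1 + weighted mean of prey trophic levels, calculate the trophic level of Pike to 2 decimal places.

Caddisfly larva: 1 + 1 = 2
Newt: 1 + 2 = 3
Perch: 1 + (0.33×2 + 0.67×3) = 3.67
Pike: 1 + (0.64×3.67 + 0.36×3) = 4.4288

4.43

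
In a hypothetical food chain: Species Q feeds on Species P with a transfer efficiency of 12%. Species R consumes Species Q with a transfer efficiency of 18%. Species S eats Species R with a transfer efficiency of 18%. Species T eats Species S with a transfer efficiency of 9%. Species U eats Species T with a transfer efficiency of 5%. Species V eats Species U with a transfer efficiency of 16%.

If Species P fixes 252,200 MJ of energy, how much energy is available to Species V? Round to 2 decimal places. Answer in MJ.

0.71 MJ

Species Q: 252200 × 0.12 = 30264 MJ
Species R: 30264 × 0.18 = 5447.52 MJ
Species S: 5447.52 × 0.18 = 980.5536 MJ
Species T: 980.5536 × 0.09 = 88.249824 MJ
Species U: 88.249824 × 0.05 = 4.4124912 MJ
Species V: 4.4124912 × 0.16 = 0.705998592 MJ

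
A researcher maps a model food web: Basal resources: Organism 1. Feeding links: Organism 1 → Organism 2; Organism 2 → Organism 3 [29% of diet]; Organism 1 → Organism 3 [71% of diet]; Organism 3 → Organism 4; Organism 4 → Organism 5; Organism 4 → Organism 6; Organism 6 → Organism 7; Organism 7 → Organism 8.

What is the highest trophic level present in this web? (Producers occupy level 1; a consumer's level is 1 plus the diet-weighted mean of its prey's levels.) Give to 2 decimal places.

Organism 2: 1 + 1 = 2
Organism 3: 1 + (0.29×2 + 0.71×1) = 2.29
Organism 4: 1 + 2.29 = 3.29
Organism 5: 1 + 3.29 = 4.29
Organism 6: 1 + 3.29 = 4.29
Organism 7: 1 + 4.29 = 5.29
Organism 8: 1 + 5.29 = 6.29

6.29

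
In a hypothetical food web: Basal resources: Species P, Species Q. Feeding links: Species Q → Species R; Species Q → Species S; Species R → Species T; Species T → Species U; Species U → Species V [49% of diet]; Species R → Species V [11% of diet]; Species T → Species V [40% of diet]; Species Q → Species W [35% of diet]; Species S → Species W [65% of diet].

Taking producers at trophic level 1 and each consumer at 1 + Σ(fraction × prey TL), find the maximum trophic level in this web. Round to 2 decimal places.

4.38

Species R: 1 + 1 = 2
Species S: 1 + 1 = 2
Species T: 1 + 2 = 3
Species U: 1 + 3 = 4
Species V: 1 + (0.49×4 + 0.11×2 + 0.4×3) = 4.38
Species W: 1 + (0.35×1 + 0.65×2) = 2.65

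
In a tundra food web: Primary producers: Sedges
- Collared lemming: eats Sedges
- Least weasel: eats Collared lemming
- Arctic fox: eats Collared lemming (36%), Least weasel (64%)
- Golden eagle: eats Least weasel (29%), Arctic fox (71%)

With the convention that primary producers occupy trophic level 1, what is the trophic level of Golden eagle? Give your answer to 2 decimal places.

4.45

Collared lemming: 1 + 1 = 2
Least weasel: 1 + 2 = 3
Arctic fox: 1 + (0.36×2 + 0.64×3) = 3.64
Golden eagle: 1 + (0.29×3 + 0.71×3.64) = 4.4544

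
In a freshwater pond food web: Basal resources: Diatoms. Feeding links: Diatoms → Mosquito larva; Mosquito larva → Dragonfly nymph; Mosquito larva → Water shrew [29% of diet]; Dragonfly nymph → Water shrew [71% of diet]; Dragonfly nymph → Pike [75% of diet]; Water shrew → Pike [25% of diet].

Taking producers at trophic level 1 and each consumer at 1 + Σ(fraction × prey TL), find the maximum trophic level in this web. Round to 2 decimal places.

4.18

Mosquito larva: 1 + 1 = 2
Dragonfly nymph: 1 + 2 = 3
Water shrew: 1 + (0.29×2 + 0.71×3) = 3.71
Pike: 1 + (0.75×3 + 0.25×3.71) = 4.1775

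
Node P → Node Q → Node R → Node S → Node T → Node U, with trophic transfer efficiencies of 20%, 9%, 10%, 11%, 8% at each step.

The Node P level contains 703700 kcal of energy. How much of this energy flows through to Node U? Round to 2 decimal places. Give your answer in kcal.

11.15 kcal

Node Q: 703700 × 0.2 = 140740 kcal
Node R: 140740 × 0.09 = 12666.6 kcal
Node S: 12666.6 × 0.1 = 1266.66 kcal
Node T: 1266.66 × 0.11 = 139.3326 kcal
Node U: 139.3326 × 0.08 = 11.146608 kcal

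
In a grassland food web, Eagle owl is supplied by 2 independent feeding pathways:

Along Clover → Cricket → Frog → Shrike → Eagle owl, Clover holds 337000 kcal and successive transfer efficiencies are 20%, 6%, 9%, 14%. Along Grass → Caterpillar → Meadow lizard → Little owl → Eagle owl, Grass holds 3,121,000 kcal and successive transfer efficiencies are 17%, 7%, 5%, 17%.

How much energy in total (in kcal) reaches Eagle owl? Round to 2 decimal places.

366.64 kcal

Via Clover: 337000 × 0.2 × 0.06 × 0.09 × 0.14 = 50.9544 kcal
Via Grass: 3121000 × 0.17 × 0.07 × 0.05 × 0.17 = 315.68915 kcal
Total at Eagle owl: 50.9544 + 315.68915 = 366.64355 kcal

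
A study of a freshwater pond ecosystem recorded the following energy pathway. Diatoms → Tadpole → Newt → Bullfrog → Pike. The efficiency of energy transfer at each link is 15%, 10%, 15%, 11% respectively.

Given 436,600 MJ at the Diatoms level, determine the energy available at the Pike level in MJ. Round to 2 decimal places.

108.06 MJ

Tadpole: 436600 × 0.15 = 65490 MJ
Newt: 65490 × 0.1 = 6549 MJ
Bullfrog: 6549 × 0.15 = 982.35 MJ
Pike: 982.35 × 0.11 = 108.0585 MJ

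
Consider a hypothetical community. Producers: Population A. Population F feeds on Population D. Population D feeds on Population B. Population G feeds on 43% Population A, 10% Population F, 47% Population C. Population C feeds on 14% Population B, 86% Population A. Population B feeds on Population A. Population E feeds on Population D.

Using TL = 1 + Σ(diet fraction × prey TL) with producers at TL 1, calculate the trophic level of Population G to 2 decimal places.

2.84

Population B: 1 + 1 = 2
Population C: 1 + (0.14×2 + 0.86×1) = 2.14
Population D: 1 + 2 = 3
Population E: 1 + 3 = 4
Population F: 1 + 3 = 4
Population G: 1 + (0.43×1 + 0.1×4 + 0.47×2.14) = 2.8358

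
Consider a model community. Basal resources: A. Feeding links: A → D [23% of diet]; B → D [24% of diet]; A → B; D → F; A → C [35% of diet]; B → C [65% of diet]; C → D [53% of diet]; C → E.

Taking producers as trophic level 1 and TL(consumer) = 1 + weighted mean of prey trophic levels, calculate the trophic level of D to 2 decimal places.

3.11

B: 1 + 1 = 2
C: 1 + (0.35×1 + 0.65×2) = 2.65
D: 1 + (0.53×2.65 + 0.23×1 + 0.24×2) = 3.1145
E: 1 + 2.65 = 3.65
F: 1 + 3.1145 = 4.1145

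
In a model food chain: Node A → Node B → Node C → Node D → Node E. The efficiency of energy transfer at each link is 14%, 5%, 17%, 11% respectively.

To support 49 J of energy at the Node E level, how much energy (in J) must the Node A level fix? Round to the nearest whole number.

374332 J

Cumulative transfer efficiency: 0.14 × 0.05 × 0.17 × 0.11 = 0.0001309
Node A energy = 49 / 0.0001309 = 374332 J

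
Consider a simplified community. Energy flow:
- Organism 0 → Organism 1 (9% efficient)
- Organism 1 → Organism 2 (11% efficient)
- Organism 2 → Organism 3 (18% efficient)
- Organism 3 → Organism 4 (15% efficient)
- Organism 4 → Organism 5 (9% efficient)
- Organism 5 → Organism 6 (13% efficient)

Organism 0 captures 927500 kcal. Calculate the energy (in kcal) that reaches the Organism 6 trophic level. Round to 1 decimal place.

Organism 1: 927500 × 0.09 = 83475 kcal
Organism 2: 83475 × 0.11 = 9182.25 kcal
Organism 3: 9182.25 × 0.18 = 1652.805 kcal
Organism 4: 1652.805 × 0.15 = 247.92075 kcal
Organism 5: 247.92075 × 0.09 = 22.3128675 kcal
Organism 6: 22.3128675 × 0.13 = 2.900672775 kcal

2.9 kcal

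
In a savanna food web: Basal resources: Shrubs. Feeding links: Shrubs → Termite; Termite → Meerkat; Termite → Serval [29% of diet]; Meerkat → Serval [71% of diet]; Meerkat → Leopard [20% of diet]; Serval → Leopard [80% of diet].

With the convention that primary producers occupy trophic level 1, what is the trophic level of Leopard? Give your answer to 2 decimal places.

4.57

Termite: 1 + 1 = 2
Meerkat: 1 + 2 = 3
Serval: 1 + (0.29×2 + 0.71×3) = 3.71
Leopard: 1 + (0.2×3 + 0.8×3.71) = 4.568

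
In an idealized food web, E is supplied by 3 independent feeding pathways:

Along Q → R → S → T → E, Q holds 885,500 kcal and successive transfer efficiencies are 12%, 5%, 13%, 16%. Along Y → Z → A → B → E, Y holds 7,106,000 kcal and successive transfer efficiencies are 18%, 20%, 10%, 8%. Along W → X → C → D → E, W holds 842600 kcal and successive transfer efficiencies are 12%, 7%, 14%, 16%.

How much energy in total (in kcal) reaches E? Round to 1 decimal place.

2315.6 kcal

Via Q: 885500 × 0.12 × 0.05 × 0.13 × 0.16 = 110.5104 kcal
Via Y: 7106000 × 0.18 × 0.2 × 0.1 × 0.08 = 2046.528 kcal
Via W: 842600 × 0.12 × 0.07 × 0.14 × 0.16 = 158.543616 kcal
Total at E: 110.5104 + 2046.528 + 158.543616 = 2315.582016 kcal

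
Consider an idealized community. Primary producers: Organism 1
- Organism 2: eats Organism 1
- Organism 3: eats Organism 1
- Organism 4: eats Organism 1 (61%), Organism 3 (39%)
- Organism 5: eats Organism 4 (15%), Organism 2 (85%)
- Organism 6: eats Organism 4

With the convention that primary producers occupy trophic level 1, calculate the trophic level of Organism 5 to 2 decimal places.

Organism 2: 1 + 1 = 2
Organism 3: 1 + 1 = 2
Organism 4: 1 + (0.61×1 + 0.39×2) = 2.39
Organism 5: 1 + (0.15×2.39 + 0.85×2) = 3.0585
Organism 6: 1 + 2.39 = 3.39

3.06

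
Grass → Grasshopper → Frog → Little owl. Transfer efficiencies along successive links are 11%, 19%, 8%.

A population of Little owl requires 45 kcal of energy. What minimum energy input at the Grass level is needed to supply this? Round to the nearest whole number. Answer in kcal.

26914 kcal

Cumulative transfer efficiency: 0.11 × 0.19 × 0.08 = 0.001672
Grass energy = 45 / 0.001672 = 26914 kcal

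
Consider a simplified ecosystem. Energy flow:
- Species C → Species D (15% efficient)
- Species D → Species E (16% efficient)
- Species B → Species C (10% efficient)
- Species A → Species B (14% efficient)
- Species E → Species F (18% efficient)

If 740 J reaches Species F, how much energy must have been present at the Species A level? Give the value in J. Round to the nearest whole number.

Cumulative transfer efficiency: 0.14 × 0.1 × 0.15 × 0.16 × 0.18 = 0.00006048
Species A energy = 740 / 0.00006048 = 12235450 J

12235450 J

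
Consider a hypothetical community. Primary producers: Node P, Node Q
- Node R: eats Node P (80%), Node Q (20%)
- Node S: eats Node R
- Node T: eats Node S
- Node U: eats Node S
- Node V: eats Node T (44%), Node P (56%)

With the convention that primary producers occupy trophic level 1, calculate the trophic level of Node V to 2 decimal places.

3.32

Node R: 1 + (0.8×1 + 0.2×1) = 2
Node S: 1 + 2 = 3
Node T: 1 + 3 = 4
Node U: 1 + 3 = 4
Node V: 1 + (0.44×4 + 0.56×1) = 3.32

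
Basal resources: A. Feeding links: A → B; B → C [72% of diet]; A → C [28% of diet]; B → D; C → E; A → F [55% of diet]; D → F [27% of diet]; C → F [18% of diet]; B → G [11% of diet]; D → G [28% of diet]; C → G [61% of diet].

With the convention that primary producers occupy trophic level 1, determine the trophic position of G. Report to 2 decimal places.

B: 1 + 1 = 2
C: 1 + (0.72×2 + 0.28×1) = 2.72
D: 1 + 2 = 3
E: 1 + 2.72 = 3.72
F: 1 + (0.55×1 + 0.27×3 + 0.18×2.72) = 2.8496
G: 1 + (0.11×2 + 0.28×3 + 0.61×2.72) = 3.7192

3.72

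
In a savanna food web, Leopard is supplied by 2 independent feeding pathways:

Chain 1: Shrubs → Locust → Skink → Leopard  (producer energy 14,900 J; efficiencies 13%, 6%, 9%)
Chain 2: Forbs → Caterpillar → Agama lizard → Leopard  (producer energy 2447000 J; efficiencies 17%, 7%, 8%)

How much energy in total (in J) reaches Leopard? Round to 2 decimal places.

2340.00 J

Chain 1: 14900 × 0.13 × 0.06 × 0.09 = 10.4598 J
Chain 2: 2447000 × 0.17 × 0.07 × 0.08 = 2329.544 J
Total at Leopard: 10.4598 + 2329.544 = 2340.0038 J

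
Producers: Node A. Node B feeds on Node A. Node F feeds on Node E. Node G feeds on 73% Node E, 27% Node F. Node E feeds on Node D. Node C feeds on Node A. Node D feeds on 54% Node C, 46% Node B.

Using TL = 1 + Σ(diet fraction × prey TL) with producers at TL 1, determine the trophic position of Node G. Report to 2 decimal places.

Node B: 1 + 1 = 2
Node C: 1 + 1 = 2
Node D: 1 + (0.54×2 + 0.46×2) = 3
Node E: 1 + 3 = 4
Node F: 1 + 4 = 5
Node G: 1 + (0.73×4 + 0.27×5) = 5.27

5.27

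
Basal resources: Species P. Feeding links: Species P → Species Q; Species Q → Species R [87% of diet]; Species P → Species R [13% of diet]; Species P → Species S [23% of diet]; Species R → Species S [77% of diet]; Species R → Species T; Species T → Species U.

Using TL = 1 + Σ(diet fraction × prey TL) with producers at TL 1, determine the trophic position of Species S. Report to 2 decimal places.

3.44

Species Q: 1 + 1 = 2
Species R: 1 + (0.87×2 + 0.13×1) = 2.87
Species S: 1 + (0.23×1 + 0.77×2.87) = 3.4399
Species T: 1 + 2.87 = 3.87
Species U: 1 + 3.87 = 4.87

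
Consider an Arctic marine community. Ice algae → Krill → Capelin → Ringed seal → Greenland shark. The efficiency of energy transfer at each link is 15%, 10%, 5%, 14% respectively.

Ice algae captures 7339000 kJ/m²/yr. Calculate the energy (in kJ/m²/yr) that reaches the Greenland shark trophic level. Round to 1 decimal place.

770.6 kJ/m²/yr

Krill: 7339000 × 0.15 = 1100850 kJ/m²/yr
Capelin: 1100850 × 0.1 = 110085 kJ/m²/yr
Ringed seal: 110085 × 0.05 = 5504.25 kJ/m²/yr
Greenland shark: 5504.25 × 0.14 = 770.595 kJ/m²/yr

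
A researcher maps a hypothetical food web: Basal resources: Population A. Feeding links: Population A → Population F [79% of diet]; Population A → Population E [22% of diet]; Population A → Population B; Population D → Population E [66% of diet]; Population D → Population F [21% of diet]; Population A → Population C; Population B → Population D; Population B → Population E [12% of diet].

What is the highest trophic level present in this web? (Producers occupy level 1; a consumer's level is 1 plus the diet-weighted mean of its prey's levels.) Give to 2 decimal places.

Population B: 1 + 1 = 2
Population C: 1 + 1 = 2
Population D: 1 + 2 = 3
Population E: 1 + (0.22×1 + 0.66×3 + 0.12×2) = 3.44
Population F: 1 + (0.21×3 + 0.79×1) = 2.42

3.44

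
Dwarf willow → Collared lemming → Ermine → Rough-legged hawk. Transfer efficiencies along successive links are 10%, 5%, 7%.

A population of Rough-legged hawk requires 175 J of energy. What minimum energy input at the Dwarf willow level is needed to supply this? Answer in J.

Cumulative transfer efficiency: 0.1 × 0.05 × 0.07 = 0.00035
Dwarf willow energy = 175 / 0.00035 = 500000 J

500000 J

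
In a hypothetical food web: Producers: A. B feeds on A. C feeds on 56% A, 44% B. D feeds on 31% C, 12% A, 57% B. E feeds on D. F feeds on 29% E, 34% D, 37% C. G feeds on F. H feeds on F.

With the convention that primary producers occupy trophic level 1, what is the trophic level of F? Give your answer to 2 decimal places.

B: 1 + 1 = 2
C: 1 + (0.56×1 + 0.44×2) = 2.44
D: 1 + (0.31×2.44 + 0.12×1 + 0.57×2) = 3.0164
E: 1 + 3.0164 = 4.0164
F: 1 + (0.29×4.0164 + 0.34×3.0164 + 0.37×2.44) = 4.093132
G: 1 + 4.093132 = 5.093132
H: 1 + 4.093132 = 5.093132

4.09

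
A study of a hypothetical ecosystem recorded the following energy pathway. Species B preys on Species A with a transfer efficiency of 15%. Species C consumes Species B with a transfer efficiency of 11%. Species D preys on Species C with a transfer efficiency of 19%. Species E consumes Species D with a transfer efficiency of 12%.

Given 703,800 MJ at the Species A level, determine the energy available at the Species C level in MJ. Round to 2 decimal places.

Species B: 703800 × 0.15 = 105570 MJ
Species C: 105570 × 0.11 = 11612.7 MJ

11612.70 MJ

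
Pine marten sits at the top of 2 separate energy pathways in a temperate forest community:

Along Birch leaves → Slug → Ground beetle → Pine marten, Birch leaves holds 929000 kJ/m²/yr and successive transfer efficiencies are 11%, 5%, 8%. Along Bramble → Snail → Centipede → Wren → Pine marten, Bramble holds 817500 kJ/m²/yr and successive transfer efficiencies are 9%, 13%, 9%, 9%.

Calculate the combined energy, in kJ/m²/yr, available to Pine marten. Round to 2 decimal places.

Via Birch leaves: 929000 × 0.11 × 0.05 × 0.08 = 408.76 kJ/m²/yr
Via Bramble: 817500 × 0.09 × 0.13 × 0.09 × 0.09 = 77.474475 kJ/m²/yr
Total at Pine marten: 408.76 + 77.474475 = 486.234475 kJ/m²/yr

486.23 kJ/m²/yr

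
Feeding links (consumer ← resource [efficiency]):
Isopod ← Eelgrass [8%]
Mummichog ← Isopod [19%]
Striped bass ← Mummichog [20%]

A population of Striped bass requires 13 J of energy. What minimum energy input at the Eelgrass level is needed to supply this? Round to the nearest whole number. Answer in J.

Cumulative transfer efficiency: 0.08 × 0.19 × 0.2 = 0.00304
Eelgrass energy = 13 / 0.00304 = 4276 J

4276 J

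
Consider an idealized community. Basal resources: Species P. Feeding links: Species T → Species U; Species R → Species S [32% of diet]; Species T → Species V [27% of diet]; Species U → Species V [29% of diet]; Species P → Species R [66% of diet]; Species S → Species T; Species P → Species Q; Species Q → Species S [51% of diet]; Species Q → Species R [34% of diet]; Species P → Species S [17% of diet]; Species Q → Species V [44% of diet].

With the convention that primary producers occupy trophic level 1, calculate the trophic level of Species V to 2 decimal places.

4.38

Species Q: 1 + 1 = 2
Species R: 1 + (0.66×1 + 0.34×2) = 2.34
Species S: 1 + (0.51×2 + 0.32×2.34 + 0.17×1) = 2.9388
Species T: 1 + 2.9388 = 3.9388
Species U: 1 + 3.9388 = 4.9388
Species V: 1 + (0.44×2 + 0.29×4.9388 + 0.27×3.9388) = 4.375728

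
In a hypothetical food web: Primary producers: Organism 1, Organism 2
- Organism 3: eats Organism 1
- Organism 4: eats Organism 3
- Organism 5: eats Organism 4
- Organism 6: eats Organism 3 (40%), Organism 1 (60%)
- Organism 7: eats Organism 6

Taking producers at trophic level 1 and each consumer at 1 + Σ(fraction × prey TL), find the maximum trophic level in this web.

4

Organism 3: 1 + 1 = 2
Organism 4: 1 + 2 = 3
Organism 5: 1 + 3 = 4
Organism 6: 1 + (0.4×2 + 0.6×1) = 2.4
Organism 7: 1 + 2.4 = 3.4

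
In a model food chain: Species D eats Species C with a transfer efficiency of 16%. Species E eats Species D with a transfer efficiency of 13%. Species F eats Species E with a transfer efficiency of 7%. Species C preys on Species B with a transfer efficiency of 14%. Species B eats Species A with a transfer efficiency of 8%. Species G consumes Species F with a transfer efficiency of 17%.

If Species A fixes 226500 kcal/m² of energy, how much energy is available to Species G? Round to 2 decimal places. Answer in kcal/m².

Species B: 226500 × 0.08 = 18120 kcal/m²
Species C: 18120 × 0.14 = 2536.8 kcal/m²
Species D: 2536.8 × 0.16 = 405.888 kcal/m²
Species E: 405.888 × 0.13 = 52.76544 kcal/m²
Species F: 52.76544 × 0.07 = 3.6935808 kcal/m²
Species G: 3.6935808 × 0.17 = 0.627908736 kcal/m²

0.63 kcal/m²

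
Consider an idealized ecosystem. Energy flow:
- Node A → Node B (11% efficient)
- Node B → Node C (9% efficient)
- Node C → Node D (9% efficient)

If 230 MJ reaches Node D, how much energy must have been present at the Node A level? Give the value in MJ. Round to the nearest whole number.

258137 MJ

Cumulative transfer efficiency: 0.11 × 0.09 × 0.09 = 0.000891
Node A energy = 230 / 0.000891 = 258137 MJ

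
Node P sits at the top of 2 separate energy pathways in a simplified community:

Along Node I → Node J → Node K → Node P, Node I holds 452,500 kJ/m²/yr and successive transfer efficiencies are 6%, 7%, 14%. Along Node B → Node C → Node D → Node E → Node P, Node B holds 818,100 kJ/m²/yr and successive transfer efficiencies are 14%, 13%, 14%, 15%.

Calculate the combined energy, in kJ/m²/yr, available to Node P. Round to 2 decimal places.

578.75 kJ/m²/yr

Via Node I: 452500 × 0.06 × 0.07 × 0.14 = 266.07 kJ/m²/yr
Via Node B: 818100 × 0.14 × 0.13 × 0.14 × 0.15 = 312.67782 kJ/m²/yr
Total at Node P: 266.07 + 312.67782 = 578.74782 kJ/m²/yr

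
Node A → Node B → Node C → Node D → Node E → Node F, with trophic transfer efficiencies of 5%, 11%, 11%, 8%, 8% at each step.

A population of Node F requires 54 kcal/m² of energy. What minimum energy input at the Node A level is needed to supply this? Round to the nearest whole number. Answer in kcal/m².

Cumulative transfer efficiency: 0.05 × 0.11 × 0.11 × 0.08 × 0.08 = 0.000003872
Node A energy = 54 / 0.000003872 = 13946281 kcal/m²

13946281 kcal/m²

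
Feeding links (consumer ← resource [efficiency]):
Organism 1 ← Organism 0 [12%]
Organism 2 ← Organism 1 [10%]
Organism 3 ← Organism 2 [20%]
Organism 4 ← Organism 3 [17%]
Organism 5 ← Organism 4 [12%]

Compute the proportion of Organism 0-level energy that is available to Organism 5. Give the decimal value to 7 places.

0.0000490

Product of link efficiencies: 0.12 × 0.1 × 0.2 × 0.17 × 0.12 = 0.00004896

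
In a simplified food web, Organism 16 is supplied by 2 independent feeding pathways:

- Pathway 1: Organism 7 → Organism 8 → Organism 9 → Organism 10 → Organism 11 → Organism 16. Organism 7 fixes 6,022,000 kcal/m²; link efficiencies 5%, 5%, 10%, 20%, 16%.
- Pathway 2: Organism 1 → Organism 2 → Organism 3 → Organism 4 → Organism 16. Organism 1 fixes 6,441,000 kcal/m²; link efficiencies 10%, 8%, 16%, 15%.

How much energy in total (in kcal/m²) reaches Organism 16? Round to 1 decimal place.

Pathway 1: 6022000 × 0.05 × 0.05 × 0.1 × 0.2 × 0.16 = 48.176 kcal/m²
Pathway 2: 6441000 × 0.1 × 0.08 × 0.16 × 0.15 = 1236.672 kcal/m²
Total at Organism 16: 48.176 + 1236.672 = 1284.848 kcal/m²

1284.8 kcal/m²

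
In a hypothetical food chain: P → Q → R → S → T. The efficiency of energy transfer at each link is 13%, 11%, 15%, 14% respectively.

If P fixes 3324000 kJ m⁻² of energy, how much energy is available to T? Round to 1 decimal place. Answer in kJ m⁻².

Q: 3324000 × 0.13 = 432120 kJ m⁻²
R: 432120 × 0.11 = 47533.2 kJ m⁻²
S: 47533.2 × 0.15 = 7129.98 kJ m⁻²
T: 7129.98 × 0.14 = 998.1972 kJ m⁻²

998.2 kJ m⁻²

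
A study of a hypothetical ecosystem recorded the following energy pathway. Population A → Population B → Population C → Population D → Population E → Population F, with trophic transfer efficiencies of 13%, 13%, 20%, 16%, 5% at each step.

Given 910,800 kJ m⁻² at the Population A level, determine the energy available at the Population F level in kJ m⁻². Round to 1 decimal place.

24.6 kJ m⁻²

Population B: 910800 × 0.13 = 118404 kJ m⁻²
Population C: 118404 × 0.13 = 15392.52 kJ m⁻²
Population D: 15392.52 × 0.2 = 3078.504 kJ m⁻²
Population E: 3078.504 × 0.16 = 492.56064 kJ m⁻²
Population F: 492.56064 × 0.05 = 24.628032 kJ m⁻²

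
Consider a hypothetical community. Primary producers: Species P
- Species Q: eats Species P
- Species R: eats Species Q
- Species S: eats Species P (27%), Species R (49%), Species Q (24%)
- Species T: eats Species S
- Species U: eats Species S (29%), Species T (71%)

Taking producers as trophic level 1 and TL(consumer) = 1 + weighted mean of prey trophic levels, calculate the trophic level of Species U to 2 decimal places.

4.93

Species Q: 1 + 1 = 2
Species R: 1 + 2 = 3
Species S: 1 + (0.27×1 + 0.49×3 + 0.24×2) = 3.22
Species T: 1 + 3.22 = 4.22
Species U: 1 + (0.29×3.22 + 0.71×4.22) = 4.93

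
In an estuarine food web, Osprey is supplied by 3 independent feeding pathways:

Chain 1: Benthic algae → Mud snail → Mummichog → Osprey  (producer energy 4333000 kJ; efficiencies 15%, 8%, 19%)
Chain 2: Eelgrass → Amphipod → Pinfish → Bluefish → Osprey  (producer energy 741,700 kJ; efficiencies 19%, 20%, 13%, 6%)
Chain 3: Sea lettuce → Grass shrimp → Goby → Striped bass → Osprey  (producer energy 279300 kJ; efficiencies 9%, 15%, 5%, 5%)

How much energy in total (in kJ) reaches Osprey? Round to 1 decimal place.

Chain 1: 4333000 × 0.15 × 0.08 × 0.19 = 9879.24 kJ
Chain 2: 741700 × 0.19 × 0.2 × 0.13 × 0.06 = 219.83988 kJ
Chain 3: 279300 × 0.09 × 0.15 × 0.05 × 0.05 = 9.426375 kJ
Total at Osprey: 9879.24 + 219.83988 + 9.426375 = 10108.506255 kJ

10108.5 kJ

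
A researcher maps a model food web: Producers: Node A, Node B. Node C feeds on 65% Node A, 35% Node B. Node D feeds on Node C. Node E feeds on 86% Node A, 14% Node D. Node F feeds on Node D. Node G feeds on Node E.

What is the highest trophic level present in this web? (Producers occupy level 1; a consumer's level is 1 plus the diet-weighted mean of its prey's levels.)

Node C: 1 + (0.65×1 + 0.35×1) = 2
Node D: 1 + 2 = 3
Node E: 1 + (0.86×1 + 0.14×3) = 2.28
Node F: 1 + 3 = 4
Node G: 1 + 2.28 = 3.28

4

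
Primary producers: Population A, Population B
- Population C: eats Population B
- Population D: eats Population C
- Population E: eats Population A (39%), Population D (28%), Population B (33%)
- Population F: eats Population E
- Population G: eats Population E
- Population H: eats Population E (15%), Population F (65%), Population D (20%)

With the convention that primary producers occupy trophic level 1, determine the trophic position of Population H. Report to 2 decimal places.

Population C: 1 + 1 = 2
Population D: 1 + 2 = 3
Population E: 1 + (0.39×1 + 0.28×3 + 0.33×1) = 2.56
Population F: 1 + 2.56 = 3.56
Population G: 1 + 2.56 = 3.56
Population H: 1 + (0.15×2.56 + 0.65×3.56 + 0.2×3) = 4.298

4.30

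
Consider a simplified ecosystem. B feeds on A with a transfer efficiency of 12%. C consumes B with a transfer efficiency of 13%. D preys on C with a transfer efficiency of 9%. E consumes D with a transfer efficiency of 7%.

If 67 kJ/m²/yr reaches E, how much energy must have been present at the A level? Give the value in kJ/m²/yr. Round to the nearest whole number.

681726 kJ/m²/yr

Cumulative transfer efficiency: 0.12 × 0.13 × 0.09 × 0.07 = 0.00009828
A energy = 67 / 0.00009828 = 681726 kJ/m²/yr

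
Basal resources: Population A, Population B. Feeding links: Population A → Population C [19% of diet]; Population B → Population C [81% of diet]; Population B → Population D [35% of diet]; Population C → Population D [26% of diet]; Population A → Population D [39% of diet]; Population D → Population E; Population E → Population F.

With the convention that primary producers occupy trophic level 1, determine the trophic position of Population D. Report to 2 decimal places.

Population C: 1 + (0.19×1 + 0.81×1) = 2
Population D: 1 + (0.35×1 + 0.26×2 + 0.39×1) = 2.26
Population E: 1 + 2.26 = 3.26
Population F: 1 + 3.26 = 4.26

2.26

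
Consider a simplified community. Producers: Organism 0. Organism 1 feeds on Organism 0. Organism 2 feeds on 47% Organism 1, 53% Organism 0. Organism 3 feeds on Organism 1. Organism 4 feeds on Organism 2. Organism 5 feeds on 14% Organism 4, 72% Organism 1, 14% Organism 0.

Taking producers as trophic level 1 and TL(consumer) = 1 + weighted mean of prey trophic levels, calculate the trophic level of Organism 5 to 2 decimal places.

Organism 1: 1 + 1 = 2
Organism 2: 1 + (0.47×2 + 0.53×1) = 2.47
Organism 3: 1 + 2 = 3
Organism 4: 1 + 2.47 = 3.47
Organism 5: 1 + (0.14×3.47 + 0.72×2 + 0.14×1) = 3.0658

3.07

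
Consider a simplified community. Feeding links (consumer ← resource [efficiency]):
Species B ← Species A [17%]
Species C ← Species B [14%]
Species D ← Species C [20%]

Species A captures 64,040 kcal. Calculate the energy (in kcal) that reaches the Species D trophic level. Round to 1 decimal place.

304.8 kcal

Species B: 64040 × 0.17 = 10886.8 kcal
Species C: 10886.8 × 0.14 = 1524.152 kcal
Species D: 1524.152 × 0.2 = 304.8304 kcal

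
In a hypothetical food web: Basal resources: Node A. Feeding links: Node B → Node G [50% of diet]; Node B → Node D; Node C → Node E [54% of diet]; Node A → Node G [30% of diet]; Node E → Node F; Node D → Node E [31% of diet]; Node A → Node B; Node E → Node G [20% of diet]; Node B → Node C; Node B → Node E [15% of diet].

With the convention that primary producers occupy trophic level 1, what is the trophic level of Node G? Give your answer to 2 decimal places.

3.07

Node B: 1 + 1 = 2
Node C: 1 + 2 = 3
Node D: 1 + 2 = 3
Node E: 1 + (0.31×3 + 0.15×2 + 0.54×3) = 3.85
Node F: 1 + 3.85 = 4.85
Node G: 1 + (0.3×1 + 0.2×3.85 + 0.5×2) = 3.07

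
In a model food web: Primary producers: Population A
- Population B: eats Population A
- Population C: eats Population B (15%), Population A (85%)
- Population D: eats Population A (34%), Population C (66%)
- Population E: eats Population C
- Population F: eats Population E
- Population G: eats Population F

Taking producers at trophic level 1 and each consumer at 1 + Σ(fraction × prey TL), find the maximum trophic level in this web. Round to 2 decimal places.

Population B: 1 + 1 = 2
Population C: 1 + (0.15×2 + 0.85×1) = 2.15
Population D: 1 + (0.34×1 + 0.66×2.15) = 2.759
Population E: 1 + 2.15 = 3.15
Population F: 1 + 3.15 = 4.15
Population G: 1 + 4.15 = 5.15

5.15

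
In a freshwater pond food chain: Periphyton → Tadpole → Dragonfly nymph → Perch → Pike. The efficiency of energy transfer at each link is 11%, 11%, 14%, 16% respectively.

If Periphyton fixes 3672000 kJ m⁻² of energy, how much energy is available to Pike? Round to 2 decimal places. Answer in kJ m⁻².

Tadpole: 3672000 × 0.11 = 403920 kJ m⁻²
Dragonfly nymph: 403920 × 0.11 = 44431.2 kJ m⁻²
Perch: 44431.2 × 0.14 = 6220.368 kJ m⁻²
Pike: 6220.368 × 0.16 = 995.25888 kJ m⁻²

995.26 kJ m⁻²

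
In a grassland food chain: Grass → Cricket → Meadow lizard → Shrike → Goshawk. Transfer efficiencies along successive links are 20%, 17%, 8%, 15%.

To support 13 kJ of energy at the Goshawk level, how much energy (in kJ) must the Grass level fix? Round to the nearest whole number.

31863 kJ

Cumulative transfer efficiency: 0.2 × 0.17 × 0.08 × 0.15 = 0.000408
Grass energy = 13 / 0.000408 = 31863 kJ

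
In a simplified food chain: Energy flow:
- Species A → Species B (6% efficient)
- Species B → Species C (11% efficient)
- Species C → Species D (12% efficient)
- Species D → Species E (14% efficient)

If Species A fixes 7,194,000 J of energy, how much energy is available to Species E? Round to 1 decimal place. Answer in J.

Species B: 7194000 × 0.06 = 431640 J
Species C: 431640 × 0.11 = 47480.4 J
Species D: 47480.4 × 0.12 = 5697.648 J
Species E: 5697.648 × 0.14 = 797.67072 J

797.7 J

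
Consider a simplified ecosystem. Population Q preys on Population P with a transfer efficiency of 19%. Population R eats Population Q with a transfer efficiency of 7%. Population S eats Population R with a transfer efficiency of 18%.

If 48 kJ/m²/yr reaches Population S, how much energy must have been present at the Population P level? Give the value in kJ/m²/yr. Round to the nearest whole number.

Cumulative transfer efficiency: 0.19 × 0.07 × 0.18 = 0.002394
Population P energy = 48 / 0.002394 = 20050 kJ/m²/yr

20050 kJ/m²/yr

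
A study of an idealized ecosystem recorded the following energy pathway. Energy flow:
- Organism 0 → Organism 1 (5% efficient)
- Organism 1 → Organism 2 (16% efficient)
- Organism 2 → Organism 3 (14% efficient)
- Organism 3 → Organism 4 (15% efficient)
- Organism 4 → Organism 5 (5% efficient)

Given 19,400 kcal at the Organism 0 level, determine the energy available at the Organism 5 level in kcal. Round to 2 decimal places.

Organism 1: 19400 × 0.05 = 970 kcal
Organism 2: 970 × 0.16 = 155.2 kcal
Organism 3: 155.2 × 0.14 = 21.728 kcal
Organism 4: 21.728 × 0.15 = 3.2592 kcal
Organism 5: 3.2592 × 0.05 = 0.16296 kcal

0.16 kcal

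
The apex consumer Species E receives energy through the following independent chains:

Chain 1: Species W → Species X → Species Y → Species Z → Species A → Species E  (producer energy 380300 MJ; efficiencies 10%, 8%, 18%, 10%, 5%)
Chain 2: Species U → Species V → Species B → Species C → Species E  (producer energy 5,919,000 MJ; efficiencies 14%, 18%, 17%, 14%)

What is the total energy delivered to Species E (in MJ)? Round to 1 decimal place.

Chain 1: 380300 × 0.1 × 0.08 × 0.18 × 0.1 × 0.05 = 2.73816 MJ
Chain 2: 5919000 × 0.14 × 0.18 × 0.17 × 0.14 = 3549.97944 MJ
Total at Species E: 2.73816 + 3549.97944 = 3552.7176 MJ

3552.7 MJ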